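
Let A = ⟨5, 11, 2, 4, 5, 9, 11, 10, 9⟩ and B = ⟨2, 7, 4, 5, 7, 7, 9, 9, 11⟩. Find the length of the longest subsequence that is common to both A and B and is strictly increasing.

5

For each value that appears in both, track the longest common increasing run ending there.
The best achievable length is 5; one witness is 2, 4, 5, 9, 11 (A-positions 3,4,5,6,7, B-positions 1,3,4,7,9).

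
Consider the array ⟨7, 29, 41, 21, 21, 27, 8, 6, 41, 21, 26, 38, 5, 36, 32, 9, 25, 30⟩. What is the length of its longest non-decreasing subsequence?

Scanning left to right, the best length ending at each element is: 7→1, 29→2, 41→3, 21→2, 21→3, 27→4, 8→2, 6→1, 41→5, 21→4, 26→5, 38→6, 5→1, 36→6, 32→6, 9→3, 25→5, 30→6.
So the longest non-decreasing subsequence has length 6, e.g. 7, 21, 21, 21, 26, 38.

6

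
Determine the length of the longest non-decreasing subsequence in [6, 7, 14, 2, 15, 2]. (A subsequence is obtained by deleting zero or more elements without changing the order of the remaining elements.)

4

One longest non-decreasing subsequence is 6, 7, 14, 15 (positions 1,2,3,5), of length 4; no longer one exists.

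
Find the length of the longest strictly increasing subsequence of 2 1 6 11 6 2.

Scanning left to right, the best length ending at each element is: 2→1, 1→1, 6→2, 11→3, 6→2, 2→2.
So the longest increasing subsequence has length 3, e.g. 2, 6, 11.

3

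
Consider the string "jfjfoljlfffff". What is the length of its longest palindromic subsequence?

7

One longest palindromic subsequence is fffffff (positions 2,4,9,10,11,12,13); it reads the same forward and backward, and the interval DP gives dp[1][13] = 7.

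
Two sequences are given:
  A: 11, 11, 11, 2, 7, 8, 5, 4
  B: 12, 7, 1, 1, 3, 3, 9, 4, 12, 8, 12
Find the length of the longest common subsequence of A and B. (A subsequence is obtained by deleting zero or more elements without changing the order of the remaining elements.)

2

A longest common subsequence is 7, 8 (length 2); the LCS DP confirms no longer common subsequence exists.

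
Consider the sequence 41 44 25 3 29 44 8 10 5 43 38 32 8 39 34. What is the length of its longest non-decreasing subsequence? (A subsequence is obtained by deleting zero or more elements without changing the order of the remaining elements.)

Scanning left to right, the best length ending at each element is: 41→1, 44→2, 25→1, 3→1, 29→2, 44→3, 8→2, 10→3, 5→2, 43→4, 38→4, 32→4, 8→3, 39→5, 34→5.
So the longest non-decreasing subsequence has length 5, e.g. 3, 8, 10, 38, 39.

5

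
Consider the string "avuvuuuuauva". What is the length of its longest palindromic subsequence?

10

One longest palindromic subsequence is avuuuuuuva (positions 1,2,3,5,6,7,8,10,11,12); it reads the same forward and backward, and the interval DP gives dp[1][12] = 10.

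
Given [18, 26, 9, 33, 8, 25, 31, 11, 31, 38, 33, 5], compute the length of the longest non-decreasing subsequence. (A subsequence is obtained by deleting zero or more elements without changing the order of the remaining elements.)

5

Let dp[i] be the longest non-decreasing subsequence ending at position i. Then dp = [1, 2, 1, 3, 1, 2, 3, 2, 4, 5, 5, 1].
The maximum is 5; one witness is 18, 26, 31, 31, 38 at positions 1,2,7,9,10.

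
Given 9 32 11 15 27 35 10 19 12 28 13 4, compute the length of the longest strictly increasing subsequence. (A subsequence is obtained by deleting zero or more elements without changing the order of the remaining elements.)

Let dp[i] be the longest increasing subsequence ending at position i. Then dp = [1, 2, 2, 3, 4, 5, 2, 4, 3, 5, 4, 1].
The maximum is 5; one witness is 9, 11, 15, 27, 35 at positions 1,3,4,5,6.

5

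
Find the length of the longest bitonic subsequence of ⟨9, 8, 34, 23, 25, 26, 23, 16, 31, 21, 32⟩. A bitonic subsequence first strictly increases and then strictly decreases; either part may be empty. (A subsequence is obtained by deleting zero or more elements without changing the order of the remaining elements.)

6

One longest bitonic subsequence is 9, 23, 25, 26, 23, 21 (positions 1,4,5,6,7,10): it rises to 26 then falls. Length 6 is optimal.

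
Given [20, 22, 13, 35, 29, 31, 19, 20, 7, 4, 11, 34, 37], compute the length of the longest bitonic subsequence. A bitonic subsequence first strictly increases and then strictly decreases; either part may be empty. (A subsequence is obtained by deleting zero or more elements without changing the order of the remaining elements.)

One longest bitonic subsequence is 20, 22, 35, 31, 20, 7, 4 (positions 1,2,4,6,8,9,10): it rises to 35 then falls. Length 7 is optimal.

7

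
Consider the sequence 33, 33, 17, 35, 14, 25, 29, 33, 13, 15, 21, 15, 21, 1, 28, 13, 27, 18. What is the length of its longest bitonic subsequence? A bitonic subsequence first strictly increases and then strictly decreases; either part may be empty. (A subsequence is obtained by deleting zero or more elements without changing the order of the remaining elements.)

7

Let inc[i] be the LIS ending at i and dec[i] the longest strictly decreasing subsequence starting at i. inc = [1, 1, 1, 2, 1, 2, 3, 4, 1, 2, 3, 2, 3, 1, 4, 2, 4, 3], dec = [5, 5, 4, 5, 3, 4, 4, 4, 2, 2, 3, 2, 2, 1, 3, 1, 2, 1].
max_i inc[i]+dec[i]−1 = 7, with one witness 17, 25, 29, 33, 28, 27, 18.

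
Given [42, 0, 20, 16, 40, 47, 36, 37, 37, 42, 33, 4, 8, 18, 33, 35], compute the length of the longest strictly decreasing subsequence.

5

Let dp[i] be the longest decreasing subsequence ending at position i. Then dp = [1, 2, 2, 3, 2, 1, 3, 3, 3, 2, 4, 5, 5, 5, 4, 4].
The maximum is 5; one witness is 42, 40, 36, 33, 4 at positions 1,5,7,11,12.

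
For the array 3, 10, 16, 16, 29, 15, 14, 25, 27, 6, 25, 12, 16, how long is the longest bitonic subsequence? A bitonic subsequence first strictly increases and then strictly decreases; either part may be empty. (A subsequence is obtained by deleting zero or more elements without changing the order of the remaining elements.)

7

One longest bitonic subsequence is 3, 10, 16, 29, 27, 25, 16 (positions 1,2,3,5,9,11,13): it rises to 29 then falls. Length 7 is optimal.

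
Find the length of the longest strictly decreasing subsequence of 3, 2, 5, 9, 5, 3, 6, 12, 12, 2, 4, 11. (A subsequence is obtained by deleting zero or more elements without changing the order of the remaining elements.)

4

One longest decreasing subsequence is 9, 5, 3, 2 (positions 4,5,6,10), of length 4; no longer one exists.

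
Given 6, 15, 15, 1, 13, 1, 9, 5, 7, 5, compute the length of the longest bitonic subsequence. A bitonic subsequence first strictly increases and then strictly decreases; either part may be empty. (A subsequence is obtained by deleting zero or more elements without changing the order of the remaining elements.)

One longest bitonic subsequence is 6, 15, 13, 9, 7, 5 (positions 1,2,5,7,9,10): it rises to 15 then falls. Length 6 is optimal.

6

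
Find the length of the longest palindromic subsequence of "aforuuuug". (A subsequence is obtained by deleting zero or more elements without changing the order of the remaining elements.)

4

Using dp[i][j] = 2 + dp[i+1][j−1] if the ends match, else max(dp[i+1][j], dp[i][j−1]):
dp[1][9] = 4. A witness is uuuu at positions 5,6,7,8.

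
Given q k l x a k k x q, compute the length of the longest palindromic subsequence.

6

Using dp[i][j] = 2 + dp[i+1][j−1] if the ends match, else max(dp[i+1][j], dp[i][j−1]):
dp[1][9] = 6. A witness is qxkkxq at positions 1,4,6,7,8,9.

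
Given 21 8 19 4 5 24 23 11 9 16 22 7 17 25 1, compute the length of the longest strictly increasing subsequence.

Scanning left to right, the best length ending at each element is: 21→1, 8→1, 19→2, 4→1, 5→2, 24→3, 23→3, 11→3, 9→3, 16→4, 22→5, 7→3, 17→5, 25→6, 1→1.
So the longest increasing subsequence has length 6, e.g. 4, 5, 11, 16, 22, 25.

6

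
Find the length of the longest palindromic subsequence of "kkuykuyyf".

Using dp[i][j] = 2 + dp[i+1][j−1] if the ends match, else max(dp[i+1][j], dp[i][j−1]):
dp[1][9] = 3. A witness is yyy at positions 4,7,8.

3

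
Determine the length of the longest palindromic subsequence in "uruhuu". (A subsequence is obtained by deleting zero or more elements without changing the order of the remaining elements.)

5

One longest palindromic subsequence is uuhuu (positions 1,3,4,5,6); it reads the same forward and backward, and the interval DP gives dp[1][6] = 5.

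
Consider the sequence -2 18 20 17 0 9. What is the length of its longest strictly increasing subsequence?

3

Scanning left to right, the best length ending at each element is: -2→1, 18→2, 20→3, 17→2, 0→2, 9→3.
So the longest increasing subsequence has length 3, e.g. -2, 18, 20.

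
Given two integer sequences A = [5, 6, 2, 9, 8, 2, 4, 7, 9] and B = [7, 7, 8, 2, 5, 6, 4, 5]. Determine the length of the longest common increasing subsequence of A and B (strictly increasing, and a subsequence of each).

For each value that appears in both, track the longest common increasing run ending there.
The best achievable length is 2; one witness is 5, 6 (A-positions 1,2, B-positions 5,6).

2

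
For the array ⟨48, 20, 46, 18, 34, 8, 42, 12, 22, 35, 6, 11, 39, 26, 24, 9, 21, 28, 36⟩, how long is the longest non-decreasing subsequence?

Let dp[i] be the longest non-decreasing subsequence ending at position i. Then dp = [1, 1, 2, 1, 2, 1, 3, 2, 3, 4, 1, 2, 5, 4, 4, 2, 3, 5, 6].
The maximum is 6; one witness is 8, 12, 22, 26, 28, 36 at positions 6,8,9,14,18,19.

6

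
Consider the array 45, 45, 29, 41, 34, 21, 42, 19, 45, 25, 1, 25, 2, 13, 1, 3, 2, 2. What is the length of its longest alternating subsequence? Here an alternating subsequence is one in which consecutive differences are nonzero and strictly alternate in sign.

14

A longest alternating subsequence is 45, 29, 41, 34, 42, 19, 45, 1, 25, 2, 13, 1, 3, 2 (positions 1,3,4,5,7,8,9,11,12,13,14,15,16,17); its 13 consecutive differences strictly alternate in sign, and length 14 is optimal.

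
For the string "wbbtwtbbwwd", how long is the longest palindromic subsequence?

9

One longest palindromic subsequence is wbbtwtbbw (positions 1,2,3,4,5,6,7,8,10); it reads the same forward and backward, and the interval DP gives dp[1][11] = 9.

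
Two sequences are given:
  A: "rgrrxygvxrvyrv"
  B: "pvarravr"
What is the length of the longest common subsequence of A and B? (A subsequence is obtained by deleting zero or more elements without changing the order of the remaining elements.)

A longest common subsequence is rrvr (length 4); the LCS DP confirms no longer common subsequence exists.

4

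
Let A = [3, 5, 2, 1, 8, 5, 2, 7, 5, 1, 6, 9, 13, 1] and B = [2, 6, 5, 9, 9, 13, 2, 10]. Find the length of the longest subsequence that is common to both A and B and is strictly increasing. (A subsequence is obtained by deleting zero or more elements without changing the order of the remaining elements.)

4

For each value that appears in both, track the longest common increasing run ending there.
The best achievable length is 4; one witness is 2, 6, 9, 13 (A-positions 3,11,12,13, B-positions 1,2,4,6).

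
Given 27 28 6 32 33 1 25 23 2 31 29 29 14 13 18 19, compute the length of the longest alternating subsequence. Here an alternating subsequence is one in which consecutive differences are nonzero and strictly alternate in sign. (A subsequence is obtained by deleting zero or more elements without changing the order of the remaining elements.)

10

A longest alternating subsequence is 27, 28, 6, 32, 1, 25, 23, 31, 14, 18 (positions 1,2,3,4,6,7,8,10,13,15); its 9 consecutive differences strictly alternate in sign, and length 10 is optimal.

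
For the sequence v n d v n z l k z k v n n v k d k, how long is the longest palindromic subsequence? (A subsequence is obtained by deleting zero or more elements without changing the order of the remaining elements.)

9

One longest palindromic subsequence is dvnkzknvd (positions 3,4,5,8,9,10,13,14,16); it reads the same forward and backward, and the interval DP gives dp[1][17] = 9.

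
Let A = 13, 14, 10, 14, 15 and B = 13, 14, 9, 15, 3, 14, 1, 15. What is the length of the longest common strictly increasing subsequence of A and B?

A longest common strictly increasing subsequence is 13, 14, 15 (length 3); it appears in order in both A and B, and no longer such subsequence exists.

3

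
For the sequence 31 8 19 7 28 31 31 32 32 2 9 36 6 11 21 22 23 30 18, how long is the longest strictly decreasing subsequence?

Scanning left to right, the best length ending at each element is: 31→1, 8→2, 19→2, 7→3, 28→2, 31→1, 31→1, 32→1, 32→1, 2→4, 9→3, 36→1, 6→4, 11→3, 21→3, 22→3, 23→3, 30→2, 18→4.
So the longest decreasing subsequence has length 4, e.g. 31, 8, 7, 2.

4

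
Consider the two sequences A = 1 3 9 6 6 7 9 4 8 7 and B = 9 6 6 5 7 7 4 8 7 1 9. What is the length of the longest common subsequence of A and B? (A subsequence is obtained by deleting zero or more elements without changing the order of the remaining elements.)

Backtracking the LCS table gives one alignment: 9 (A3,B1) → 6 (A4,B2) → 6 (A5,B3) → 7 (A6,B6) → 4 (A8,B7) → 8 (A9,B8) → 7 (A10,B9).
So the longest common subsequence has length 7.

7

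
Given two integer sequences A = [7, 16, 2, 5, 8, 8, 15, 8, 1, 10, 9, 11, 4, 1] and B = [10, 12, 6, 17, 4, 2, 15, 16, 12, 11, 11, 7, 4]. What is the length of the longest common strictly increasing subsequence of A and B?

A longest common strictly increasing subsequence is 2, 15 (length 2); it appears in order in both A and B, and no longer such subsequence exists.

2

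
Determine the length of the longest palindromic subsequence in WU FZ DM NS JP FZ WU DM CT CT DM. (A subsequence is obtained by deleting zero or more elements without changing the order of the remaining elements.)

5

One longest palindromic subsequence is WU FZ JP FZ WU (positions 1,2,5,6,7); it reads the same forward and backward, and the interval DP gives dp[1][11] = 5.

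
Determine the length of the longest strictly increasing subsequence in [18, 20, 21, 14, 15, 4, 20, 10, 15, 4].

3

Scanning left to right, the best length ending at each element is: 18→1, 20→2, 21→3, 14→1, 15→2, 4→1, 20→3, 10→2, 15→3, 4→1.
So the longest increasing subsequence has length 3, e.g. 18, 20, 21.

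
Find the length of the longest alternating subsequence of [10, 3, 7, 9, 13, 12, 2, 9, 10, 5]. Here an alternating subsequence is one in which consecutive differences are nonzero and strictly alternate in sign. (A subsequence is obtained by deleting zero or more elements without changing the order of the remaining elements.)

6

Track the best alternating length ending on an up-step vs a down-step at each position: up/down = 1/1, 1/2, 3/2, 3/2, 3/1, 3/4, 1/4, 5/4, 5/4, 5/6.
The maximum over both is 6; one such subsequence is 10, 3, 7, 2, 9, 5.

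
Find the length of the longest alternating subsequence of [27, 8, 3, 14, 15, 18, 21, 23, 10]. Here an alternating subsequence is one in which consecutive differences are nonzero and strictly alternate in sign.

Track the best alternating length ending on an up-step vs a down-step at each position: up/down = 1/1, 1/2, 1/2, 3/2, 3/2, 3/2, 3/2, 3/2, 3/4.
The maximum over both is 4; one such subsequence is 27, 8, 14, 10.

4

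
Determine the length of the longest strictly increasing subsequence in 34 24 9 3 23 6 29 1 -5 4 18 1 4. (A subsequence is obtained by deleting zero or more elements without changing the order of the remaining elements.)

Let dp[i] be the longest increasing subsequence ending at position i. Then dp = [1, 1, 1, 1, 2, 2, 3, 1, 1, 2, 3, 2, 3].
The maximum is 3; one witness is 9, 23, 29 at positions 3,5,7.

3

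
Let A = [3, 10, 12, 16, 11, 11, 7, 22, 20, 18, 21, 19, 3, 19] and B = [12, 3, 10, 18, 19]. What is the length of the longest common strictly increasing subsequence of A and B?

For each value that appears in both, track the longest common increasing run ending there.
The best achievable length is 4; one witness is 3, 10, 18, 19 (A-positions 1,2,10,12, B-positions 2,3,4,5).

4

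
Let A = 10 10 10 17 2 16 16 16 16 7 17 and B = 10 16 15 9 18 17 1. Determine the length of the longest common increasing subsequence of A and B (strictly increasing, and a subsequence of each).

For each value that appears in both, track the longest common increasing run ending there.
The best achievable length is 3; one witness is 10, 16, 17 (A-positions 1,6,11, B-positions 1,2,6).

3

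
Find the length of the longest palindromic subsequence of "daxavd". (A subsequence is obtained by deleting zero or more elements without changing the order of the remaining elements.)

5

Using dp[i][j] = 2 + dp[i+1][j−1] if the ends match, else max(dp[i+1][j], dp[i][j−1]):
dp[1][6] = 5. A witness is daxad at positions 1,2,3,4,6.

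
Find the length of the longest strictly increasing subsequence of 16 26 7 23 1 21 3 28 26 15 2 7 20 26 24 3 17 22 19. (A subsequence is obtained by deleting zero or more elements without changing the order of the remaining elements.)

One longest increasing subsequence is 1, 3, 15, 20, 26 (positions 5,7,10,13,14), of length 5; no longer one exists.

5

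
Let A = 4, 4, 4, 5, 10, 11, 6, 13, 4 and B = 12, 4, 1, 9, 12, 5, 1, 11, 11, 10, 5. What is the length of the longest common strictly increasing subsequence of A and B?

3

A longest common strictly increasing subsequence is 4, 5, 11 (length 3); it appears in order in both A and B, and no longer such subsequence exists.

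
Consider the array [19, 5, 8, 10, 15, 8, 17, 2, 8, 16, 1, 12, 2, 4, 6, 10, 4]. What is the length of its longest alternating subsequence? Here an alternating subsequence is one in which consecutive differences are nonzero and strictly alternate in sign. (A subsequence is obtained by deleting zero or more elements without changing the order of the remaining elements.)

12

A longest alternating subsequence is 19, 5, 10, 8, 17, 2, 8, 1, 12, 2, 6, 4 (positions 1,2,4,6,7,8,9,11,12,13,15,17); its 11 consecutive differences strictly alternate in sign, and length 12 is optimal.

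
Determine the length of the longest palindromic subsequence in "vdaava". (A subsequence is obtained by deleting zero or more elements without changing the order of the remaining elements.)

One longest palindromic subsequence is vaav (positions 1,3,4,5); it reads the same forward and backward, and the interval DP gives dp[1][6] = 4.

4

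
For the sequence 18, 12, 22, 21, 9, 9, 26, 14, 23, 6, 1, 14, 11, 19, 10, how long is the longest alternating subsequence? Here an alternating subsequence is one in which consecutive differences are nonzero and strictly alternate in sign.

12

A longest alternating subsequence is 18, 12, 22, 21, 26, 14, 23, 6, 14, 11, 19, 10 (positions 1,2,3,4,7,8,9,10,12,13,14,15); its 11 consecutive differences strictly alternate in sign, and length 12 is optimal.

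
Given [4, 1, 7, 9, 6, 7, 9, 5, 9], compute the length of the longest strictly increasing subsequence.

4

One longest increasing subsequence is 4, 6, 7, 9 (positions 1,5,6,7), of length 4; no longer one exists.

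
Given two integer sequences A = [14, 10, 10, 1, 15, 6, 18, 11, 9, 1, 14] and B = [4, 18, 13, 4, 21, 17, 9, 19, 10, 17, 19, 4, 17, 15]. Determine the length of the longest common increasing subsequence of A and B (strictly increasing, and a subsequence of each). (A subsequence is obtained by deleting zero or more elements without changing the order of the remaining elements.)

A longest common strictly increasing subsequence is 10, 15 (length 2); it appears in order in both A and B, and no longer such subsequence exists.

2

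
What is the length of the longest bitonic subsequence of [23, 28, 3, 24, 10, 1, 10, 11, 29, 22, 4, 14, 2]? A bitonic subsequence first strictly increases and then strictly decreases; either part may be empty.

Let inc[i] be the LIS ending at i and dec[i] the longest strictly decreasing subsequence starting at i. inc = [1, 2, 1, 2, 2, 1, 2, 3, 4, 4, 2, 4, 2], dec = [4, 5, 2, 4, 3, 1, 3, 3, 4, 3, 2, 2, 1].
max_i inc[i]+dec[i]−1 = 7, with one witness 3, 10, 11, 29, 22, 14, 2.

7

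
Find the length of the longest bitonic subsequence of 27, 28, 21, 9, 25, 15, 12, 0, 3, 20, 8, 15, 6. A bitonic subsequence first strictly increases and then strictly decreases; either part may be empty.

One longest bitonic subsequence is 27, 28, 25, 15, 12, 8, 6 (positions 1,2,5,6,7,11,13): it rises to 28 then falls. Length 7 is optimal.

7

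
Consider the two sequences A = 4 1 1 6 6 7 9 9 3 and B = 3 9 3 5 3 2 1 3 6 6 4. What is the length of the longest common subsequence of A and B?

3

A longest common subsequence is 1, 6, 6 (length 3); the LCS DP confirms no longer common subsequence exists.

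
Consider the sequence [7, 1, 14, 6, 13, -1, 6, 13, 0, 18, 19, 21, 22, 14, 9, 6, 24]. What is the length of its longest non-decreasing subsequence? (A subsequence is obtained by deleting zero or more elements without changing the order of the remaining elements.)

9

Scanning left to right, the best length ending at each element is: 7→1, 1→1, 14→2, 6→2, 13→3, -1→1, 6→3, 13→4, 0→2, 18→5, 19→6, 21→7, 22→8, 14→5, 9→4, 6→4, 24→9.
So the longest non-decreasing subsequence has length 9, e.g. 1, 6, 13, 13, 18, 19, 21, 22, 24.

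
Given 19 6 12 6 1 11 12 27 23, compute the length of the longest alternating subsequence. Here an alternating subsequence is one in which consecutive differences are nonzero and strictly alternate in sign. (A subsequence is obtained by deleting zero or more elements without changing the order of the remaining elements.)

Track the best alternating length ending on an up-step vs a down-step at each position: up/down = 1/1, 1/2, 3/2, 1/4, 1/4, 5/4, 5/2, 5/1, 5/6.
The maximum over both is 6; one such subsequence is 19, 6, 12, 6, 27, 23.

6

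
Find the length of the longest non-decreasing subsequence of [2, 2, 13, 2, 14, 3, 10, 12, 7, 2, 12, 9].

7

One longest non-decreasing subsequence is 2, 2, 2, 3, 10, 12, 12 (positions 1,2,4,6,7,8,11), of length 7; no longer one exists.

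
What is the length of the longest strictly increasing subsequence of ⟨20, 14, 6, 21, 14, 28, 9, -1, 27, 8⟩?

Let dp[i] be the longest increasing subsequence ending at position i. Then dp = [1, 1, 1, 2, 2, 3, 2, 1, 3, 2].
The maximum is 3; one witness is 20, 21, 28 at positions 1,4,6.

3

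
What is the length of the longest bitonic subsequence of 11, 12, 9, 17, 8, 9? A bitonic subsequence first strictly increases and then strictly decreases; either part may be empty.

One longest bitonic subsequence is 11, 12, 9, 8 (positions 1,2,3,5): it rises to 12 then falls. Length 4 is optimal.

4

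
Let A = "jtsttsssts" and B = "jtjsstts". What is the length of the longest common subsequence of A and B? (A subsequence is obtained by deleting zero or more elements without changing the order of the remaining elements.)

Backtracking the LCS table gives one alignment: j (A1,B1) → t (A2,B2) → s (A3,B5) → t (A5,B6) → t (A9,B7) → s (A10,B8).
So the longest common subsequence has length 6.

6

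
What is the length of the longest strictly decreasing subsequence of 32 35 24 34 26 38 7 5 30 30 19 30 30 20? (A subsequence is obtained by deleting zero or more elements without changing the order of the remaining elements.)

5

Let dp[i] be the longest decreasing subsequence ending at position i. Then dp = [1, 1, 2, 2, 3, 1, 4, 5, 3, 3, 4, 3, 3, 4].
The maximum is 5; one witness is 35, 34, 26, 7, 5 at positions 2,4,5,7,8.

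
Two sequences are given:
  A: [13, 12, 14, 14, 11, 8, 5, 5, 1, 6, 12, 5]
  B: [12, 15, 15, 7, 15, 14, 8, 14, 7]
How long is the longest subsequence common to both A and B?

3

A longest common subsequence is 12, 14, 14 (length 3); the LCS DP confirms no longer common subsequence exists.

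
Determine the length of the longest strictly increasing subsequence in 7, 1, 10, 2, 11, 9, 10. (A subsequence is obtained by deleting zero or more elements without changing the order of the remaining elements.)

4

Let dp[i] be the longest increasing subsequence ending at position i. Then dp = [1, 1, 2, 2, 3, 3, 4].
The maximum is 4; one witness is 1, 2, 9, 10 at positions 2,4,6,7.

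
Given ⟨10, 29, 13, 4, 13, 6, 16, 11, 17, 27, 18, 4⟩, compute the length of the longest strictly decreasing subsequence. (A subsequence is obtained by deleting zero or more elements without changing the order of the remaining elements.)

4

Let dp[i] be the longest decreasing subsequence ending at position i. Then dp = [1, 1, 2, 3, 2, 3, 2, 3, 2, 2, 3, 4].
The maximum is 4; one witness is 29, 13, 6, 4 at positions 2,3,6,12.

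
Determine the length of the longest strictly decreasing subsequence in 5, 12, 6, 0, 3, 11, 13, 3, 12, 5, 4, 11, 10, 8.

Scanning left to right, the best length ending at each element is: 5→1, 12→1, 6→2, 0→3, 3→3, 11→2, 13→1, 3→3, 12→2, 5→3, 4→4, 11→3, 10→4, 8→5.
So the longest decreasing subsequence has length 5, e.g. 13, 12, 11, 10, 8.

5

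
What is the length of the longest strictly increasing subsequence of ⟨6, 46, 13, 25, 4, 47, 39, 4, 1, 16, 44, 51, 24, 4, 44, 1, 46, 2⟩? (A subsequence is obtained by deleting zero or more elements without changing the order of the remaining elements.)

Scanning left to right, the best length ending at each element is: 6→1, 46→2, 13→2, 25→3, 4→1, 47→4, 39→4, 4→1, 1→1, 16→3, 44→5, 51→6, 24→4, 4→2, 44→5, 1→1, 46→6, 2→2.
So the longest increasing subsequence has length 6, e.g. 6, 13, 25, 39, 44, 51.

6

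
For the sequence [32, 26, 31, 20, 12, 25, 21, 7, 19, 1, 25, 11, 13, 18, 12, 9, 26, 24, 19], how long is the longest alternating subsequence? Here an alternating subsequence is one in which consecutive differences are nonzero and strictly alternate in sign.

14

Track the best alternating length ending on an up-step vs a down-step at each position: up/down = 1/1, 1/2, 3/2, 1/4, 1/4, 5/4, 5/6, 1/6, 7/6, 1/8, 9/4, 9/10, 11/10, 11/10, 11/12, 9/12, 13/4, 13/14, 13/14.
The maximum over both is 14; one such subsequence is 32, 26, 31, 20, 25, 7, 19, 1, 25, 11, 13, 12, 26, 24.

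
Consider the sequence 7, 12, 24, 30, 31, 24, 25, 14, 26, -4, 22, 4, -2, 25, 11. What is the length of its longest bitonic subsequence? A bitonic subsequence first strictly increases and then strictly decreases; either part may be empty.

9

Let inc[i] be the LIS ending at i and dec[i] the longest strictly decreasing subsequence starting at i. inc = [1, 2, 3, 4, 5, 3, 4, 3, 5, 1, 4, 2, 2, 5, 3], dec = [3, 3, 4, 5, 5, 4, 4, 3, 4, 1, 3, 2, 1, 2, 1].
max_i inc[i]+dec[i]−1 = 9, with one witness 7, 12, 24, 30, 31, 26, 22, 4, -2.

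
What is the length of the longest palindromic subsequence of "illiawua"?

4

One longest palindromic subsequence is illi (positions 1,2,3,4); it reads the same forward and backward, and the interval DP gives dp[1][8] = 4.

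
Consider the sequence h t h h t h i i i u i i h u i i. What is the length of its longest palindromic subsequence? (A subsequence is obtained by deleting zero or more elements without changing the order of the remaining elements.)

8

Using dp[i][j] = 2 + dp[i+1][j−1] if the ends match, else max(dp[i+1][j], dp[i][j−1]):
dp[1][16] = 8. A witness is iiuiiuii at positions 7,8,10,11,12,14,15,16.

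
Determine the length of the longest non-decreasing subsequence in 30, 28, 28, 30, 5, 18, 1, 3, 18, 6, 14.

Let dp[i] be the longest non-decreasing subsequence ending at position i. Then dp = [1, 1, 2, 3, 1, 2, 1, 2, 3, 3, 4].
The maximum is 4; one witness is 1, 3, 6, 14 at positions 7,8,10,11.

4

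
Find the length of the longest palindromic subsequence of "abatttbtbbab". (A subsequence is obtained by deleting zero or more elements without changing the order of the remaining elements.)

One longest palindromic subsequence is battttab (positions 2,3,4,5,6,8,11,12); it reads the same forward and backward, and the interval DP gives dp[1][12] = 8.

8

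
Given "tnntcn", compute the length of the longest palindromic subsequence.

4

Using dp[i][j] = 2 + dp[i+1][j−1] if the ends match, else max(dp[i+1][j], dp[i][j−1]):
dp[1][6] = 4. A witness is tnnt at positions 1,2,3,4.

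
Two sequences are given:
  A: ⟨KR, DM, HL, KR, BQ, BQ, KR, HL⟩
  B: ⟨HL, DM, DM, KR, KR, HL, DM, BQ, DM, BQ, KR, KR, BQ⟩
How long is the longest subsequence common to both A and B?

5

A longest common subsequence is KR, DM, BQ, BQ, KR (length 5); the LCS DP confirms no longer common subsequence exists.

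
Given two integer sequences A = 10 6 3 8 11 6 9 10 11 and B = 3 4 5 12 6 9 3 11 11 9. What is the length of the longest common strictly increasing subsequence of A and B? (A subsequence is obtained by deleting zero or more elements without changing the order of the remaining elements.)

For each value that appears in both, track the longest common increasing run ending there.
The best achievable length is 4; one witness is 3, 6, 9, 11 (A-positions 3,6,7,9, B-positions 1,5,6,8).

4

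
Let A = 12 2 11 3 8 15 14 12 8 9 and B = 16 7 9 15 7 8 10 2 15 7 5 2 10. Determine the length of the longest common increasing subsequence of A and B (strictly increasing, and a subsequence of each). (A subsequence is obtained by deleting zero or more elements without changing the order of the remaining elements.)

2

A longest common strictly increasing subsequence is 8, 15 (length 2); it appears in order in both A and B, and no longer such subsequence exists.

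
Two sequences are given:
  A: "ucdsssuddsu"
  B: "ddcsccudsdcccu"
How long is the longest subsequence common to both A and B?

6

Backtracking the LCS table gives one alignment: c (A2,B3) → s (A4,B4) → u (A7,B7) → d (A8,B8) → d (A9,B10) → u (A11,B14).
So the longest common subsequence has length 6.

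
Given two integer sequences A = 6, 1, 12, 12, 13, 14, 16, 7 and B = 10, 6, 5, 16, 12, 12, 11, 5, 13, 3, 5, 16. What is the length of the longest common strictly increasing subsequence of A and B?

4

For each value that appears in both, track the longest common increasing run ending there.
The best achievable length is 4; one witness is 6, 12, 13, 16 (A-positions 1,3,5,7, B-positions 2,5,9,12).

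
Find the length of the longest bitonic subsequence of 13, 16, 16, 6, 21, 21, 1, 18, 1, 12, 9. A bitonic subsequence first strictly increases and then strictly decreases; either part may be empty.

6

Let inc[i] be the LIS ending at i and dec[i] the longest strictly decreasing subsequence starting at i. inc = [1, 2, 2, 1, 3, 3, 1, 3, 1, 2, 2], dec = [3, 3, 3, 2, 4, 4, 1, 3, 1, 2, 1].
max_i inc[i]+dec[i]−1 = 6, with one witness 13, 16, 21, 18, 12, 9.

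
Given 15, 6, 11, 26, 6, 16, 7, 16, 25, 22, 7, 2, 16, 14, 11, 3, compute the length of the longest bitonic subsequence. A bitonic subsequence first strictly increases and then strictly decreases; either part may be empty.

One longest bitonic subsequence is 6, 11, 26, 25, 22, 16, 14, 11, 3 (positions 2,3,4,9,10,13,14,15,16): it rises to 26 then falls. Length 9 is optimal.

9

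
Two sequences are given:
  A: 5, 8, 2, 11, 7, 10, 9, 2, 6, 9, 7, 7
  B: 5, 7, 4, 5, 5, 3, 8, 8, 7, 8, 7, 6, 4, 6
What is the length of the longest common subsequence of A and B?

Backtracking the LCS table gives one alignment: 5 (A1,B5) → 8 (A2,B10) → 7 (A5,B11) → 6 (A9,B14).
So the longest common subsequence has length 4.

4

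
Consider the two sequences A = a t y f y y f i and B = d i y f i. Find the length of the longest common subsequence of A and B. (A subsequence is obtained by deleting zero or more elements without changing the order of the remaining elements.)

3

A longest common subsequence is yfi (length 3); the LCS DP confirms no longer common subsequence exists.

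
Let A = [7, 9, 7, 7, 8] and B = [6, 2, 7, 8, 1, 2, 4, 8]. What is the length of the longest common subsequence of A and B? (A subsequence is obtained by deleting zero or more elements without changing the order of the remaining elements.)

2

Backtracking the LCS table gives one alignment: 7 (A1,B3) → 8 (A5,B8).
So the longest common subsequence has length 2.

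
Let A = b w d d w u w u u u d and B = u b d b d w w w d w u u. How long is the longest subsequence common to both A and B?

Backtracking the LCS table gives one alignment: b (A1,B2) → d (A3,B3) → d (A4,B5) → w (A5,B8) → w (A7,B10) → u (A9,B11) → u (A10,B12).
So the longest common subsequence has length 7.

7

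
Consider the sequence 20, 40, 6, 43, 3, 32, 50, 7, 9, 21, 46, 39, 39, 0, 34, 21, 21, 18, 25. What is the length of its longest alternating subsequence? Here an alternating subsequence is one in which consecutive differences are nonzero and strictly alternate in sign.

12

A longest alternating subsequence is 20, 40, 6, 43, 3, 32, 7, 9, 0, 34, 21, 25 (positions 1,2,3,4,5,6,8,9,14,15,16,19); its 11 consecutive differences strictly alternate in sign, and length 12 is optimal.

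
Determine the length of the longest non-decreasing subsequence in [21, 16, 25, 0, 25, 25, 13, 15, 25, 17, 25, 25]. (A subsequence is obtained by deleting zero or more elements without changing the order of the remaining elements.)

7

Scanning left to right, the best length ending at each element is: 21→1, 16→1, 25→2, 0→1, 25→3, 25→4, 13→2, 15→3, 25→5, 17→4, 25→6, 25→7.
So the longest non-decreasing subsequence has length 7, e.g. 21, 25, 25, 25, 25, 25, 25.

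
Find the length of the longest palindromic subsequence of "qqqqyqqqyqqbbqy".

One longest palindromic subsequence is qqqyqqqyqqq (positions 2,3,4,5,6,7,8,9,10,11,14); it reads the same forward and backward, and the interval DP gives dp[1][15] = 11.

11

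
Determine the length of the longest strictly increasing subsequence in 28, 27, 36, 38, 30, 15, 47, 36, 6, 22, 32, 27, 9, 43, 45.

5

Scanning left to right, the best length ending at each element is: 28→1, 27→1, 36→2, 38→3, 30→2, 15→1, 47→4, 36→3, 6→1, 22→2, 32→3, 27→3, 9→2, 43→4, 45→5.
So the longest increasing subsequence has length 5, e.g. 28, 36, 38, 43, 45.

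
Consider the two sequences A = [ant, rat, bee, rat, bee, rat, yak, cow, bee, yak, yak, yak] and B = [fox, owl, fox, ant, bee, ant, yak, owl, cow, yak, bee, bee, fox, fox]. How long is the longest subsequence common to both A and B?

5

A longest common subsequence is ant, bee, yak, cow, bee (length 5); the LCS DP confirms no longer common subsequence exists.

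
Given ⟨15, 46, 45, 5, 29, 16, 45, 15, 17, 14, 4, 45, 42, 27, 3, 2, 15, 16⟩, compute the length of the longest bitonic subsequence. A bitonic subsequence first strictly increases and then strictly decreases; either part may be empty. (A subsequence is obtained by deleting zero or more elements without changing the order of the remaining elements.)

One longest bitonic subsequence is 15, 46, 45, 29, 16, 15, 14, 4, 3, 2 (positions 1,2,3,5,6,8,10,11,15,16): it rises to 46 then falls. Length 10 is optimal.

10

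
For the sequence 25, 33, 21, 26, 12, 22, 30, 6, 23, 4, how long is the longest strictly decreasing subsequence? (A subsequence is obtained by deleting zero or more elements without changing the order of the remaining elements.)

5

Let dp[i] be the longest decreasing subsequence ending at position i. Then dp = [1, 1, 2, 2, 3, 3, 2, 4, 3, 5].
The maximum is 5; one witness is 25, 21, 12, 6, 4 at positions 1,3,5,8,10.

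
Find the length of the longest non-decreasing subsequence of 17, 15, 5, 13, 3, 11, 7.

One longest non-decreasing subsequence is 5, 13 (positions 3,4), of length 2; no longer one exists.

2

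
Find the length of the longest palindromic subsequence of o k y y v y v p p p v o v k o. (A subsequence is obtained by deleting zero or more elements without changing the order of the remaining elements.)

11

Using dp[i][j] = 2 + dp[i+1][j−1] if the ends match, else max(dp[i+1][j], dp[i][j−1]):
dp[1][15] = 11. A witness is okvvpppvvko at positions 1,2,5,7,8,9,10,11,13,14,15.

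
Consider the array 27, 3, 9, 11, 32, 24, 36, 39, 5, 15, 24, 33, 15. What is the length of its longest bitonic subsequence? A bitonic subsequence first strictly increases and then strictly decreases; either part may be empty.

Let inc[i] be the LIS ending at i and dec[i] the longest strictly decreasing subsequence starting at i. inc = [1, 1, 2, 3, 4, 4, 5, 6, 2, 4, 5, 6, 4], dec = [3, 1, 2, 2, 3, 2, 3, 3, 1, 1, 2, 2, 1].
max_i inc[i]+dec[i]−1 = 8, with one witness 3, 9, 11, 32, 36, 39, 33, 15.

8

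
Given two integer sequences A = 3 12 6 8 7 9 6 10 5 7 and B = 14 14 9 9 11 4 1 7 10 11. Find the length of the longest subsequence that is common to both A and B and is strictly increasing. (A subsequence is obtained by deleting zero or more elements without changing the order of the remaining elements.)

For each value that appears in both, track the longest common increasing run ending there.
The best achievable length is 2; one witness is 9, 10 (A-positions 6,8, B-positions 3,9).

2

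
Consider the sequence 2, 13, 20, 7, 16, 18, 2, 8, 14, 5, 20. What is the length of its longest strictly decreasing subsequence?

4

One longest decreasing subsequence is 20, 16, 8, 5 (positions 3,5,8,10), of length 4; no longer one exists.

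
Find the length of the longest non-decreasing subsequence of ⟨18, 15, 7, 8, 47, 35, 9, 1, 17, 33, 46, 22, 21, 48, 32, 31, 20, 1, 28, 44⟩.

7

Scanning left to right, the best length ending at each element is: 18→1, 15→1, 7→1, 8→2, 47→3, 35→3, 9→3, 1→1, 17→4, 33→5, 46→6, 22→5, 21→5, 48→7, 32→6, 31→6, 20→5, 1→2, 28→6, 44→7.
So the longest non-decreasing subsequence has length 7, e.g. 7, 8, 9, 17, 33, 46, 48.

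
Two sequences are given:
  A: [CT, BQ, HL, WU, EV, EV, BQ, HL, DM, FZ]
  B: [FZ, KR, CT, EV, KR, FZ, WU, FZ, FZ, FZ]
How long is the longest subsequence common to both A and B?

3

A longest common subsequence is CT, WU, FZ (length 3); the LCS DP confirms no longer common subsequence exists.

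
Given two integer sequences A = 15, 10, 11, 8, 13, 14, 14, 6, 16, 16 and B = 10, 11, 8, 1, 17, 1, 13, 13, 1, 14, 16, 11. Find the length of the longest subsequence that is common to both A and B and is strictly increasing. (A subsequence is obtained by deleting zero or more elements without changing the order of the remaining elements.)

A longest common strictly increasing subsequence is 10, 11, 13, 14, 16 (length 5); it appears in order in both A and B, and no longer such subsequence exists.

5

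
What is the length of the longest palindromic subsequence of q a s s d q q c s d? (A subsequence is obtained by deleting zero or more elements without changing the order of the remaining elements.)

One longest palindromic subsequence is dqqd (positions 5,6,7,10); it reads the same forward and backward, and the interval DP gives dp[1][10] = 4.

4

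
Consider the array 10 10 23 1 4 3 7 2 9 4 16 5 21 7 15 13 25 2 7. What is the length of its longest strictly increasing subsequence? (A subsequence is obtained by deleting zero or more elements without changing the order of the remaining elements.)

7

Scanning left to right, the best length ending at each element is: 10→1, 10→1, 23→2, 1→1, 4→2, 3→2, 7→3, 2→2, 9→4, 4→3, 16→5, 5→4, 21→6, 7→5, 15→6, 13→6, 25→7, 2→2, 7→5.
So the longest increasing subsequence has length 7, e.g. 1, 4, 7, 9, 16, 21, 25.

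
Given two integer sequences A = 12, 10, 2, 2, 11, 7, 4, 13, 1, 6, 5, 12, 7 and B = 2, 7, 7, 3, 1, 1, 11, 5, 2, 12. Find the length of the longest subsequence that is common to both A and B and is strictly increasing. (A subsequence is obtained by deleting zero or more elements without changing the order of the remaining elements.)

3

A longest common strictly increasing subsequence is 2, 7, 12 (length 3); it appears in order in both A and B, and no longer such subsequence exists.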